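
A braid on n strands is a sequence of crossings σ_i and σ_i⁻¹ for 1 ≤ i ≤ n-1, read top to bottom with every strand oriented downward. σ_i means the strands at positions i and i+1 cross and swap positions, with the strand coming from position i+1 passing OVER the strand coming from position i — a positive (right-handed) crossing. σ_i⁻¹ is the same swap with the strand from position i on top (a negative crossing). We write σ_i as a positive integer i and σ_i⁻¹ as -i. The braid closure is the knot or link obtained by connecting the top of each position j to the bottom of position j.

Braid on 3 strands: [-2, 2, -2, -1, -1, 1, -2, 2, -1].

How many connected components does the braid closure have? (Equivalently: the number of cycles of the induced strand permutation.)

2

Derivation:
Track the strand permutation on 3 strands, starting from identity.
  step 1: s2^-1 swaps positions 2,3 -> [1 3 2]
  step 2: s2 swaps positions 2,3 -> [1 2 3]
  step 3: s2^-1 swaps positions 2,3 -> [1 3 2]
  step 4: s1^-1 swaps positions 1,2 -> [3 1 2]
  step 5: s1^-1 swaps positions 1,2 -> [1 3 2]
  step 6: s1 swaps positions 1,2 -> [3 1 2]
  step 7: s2^-1 swaps positions 2,3 -> [3 2 1]
  step 8: s2 swaps positions 2,3 -> [3 1 2]
  step 9: s1^-1 swaps positions 1,2 -> [1 3 2]
Final permutation (position -> original strand): [1 3 2]
Closure components = cycle count of this permutation = 2.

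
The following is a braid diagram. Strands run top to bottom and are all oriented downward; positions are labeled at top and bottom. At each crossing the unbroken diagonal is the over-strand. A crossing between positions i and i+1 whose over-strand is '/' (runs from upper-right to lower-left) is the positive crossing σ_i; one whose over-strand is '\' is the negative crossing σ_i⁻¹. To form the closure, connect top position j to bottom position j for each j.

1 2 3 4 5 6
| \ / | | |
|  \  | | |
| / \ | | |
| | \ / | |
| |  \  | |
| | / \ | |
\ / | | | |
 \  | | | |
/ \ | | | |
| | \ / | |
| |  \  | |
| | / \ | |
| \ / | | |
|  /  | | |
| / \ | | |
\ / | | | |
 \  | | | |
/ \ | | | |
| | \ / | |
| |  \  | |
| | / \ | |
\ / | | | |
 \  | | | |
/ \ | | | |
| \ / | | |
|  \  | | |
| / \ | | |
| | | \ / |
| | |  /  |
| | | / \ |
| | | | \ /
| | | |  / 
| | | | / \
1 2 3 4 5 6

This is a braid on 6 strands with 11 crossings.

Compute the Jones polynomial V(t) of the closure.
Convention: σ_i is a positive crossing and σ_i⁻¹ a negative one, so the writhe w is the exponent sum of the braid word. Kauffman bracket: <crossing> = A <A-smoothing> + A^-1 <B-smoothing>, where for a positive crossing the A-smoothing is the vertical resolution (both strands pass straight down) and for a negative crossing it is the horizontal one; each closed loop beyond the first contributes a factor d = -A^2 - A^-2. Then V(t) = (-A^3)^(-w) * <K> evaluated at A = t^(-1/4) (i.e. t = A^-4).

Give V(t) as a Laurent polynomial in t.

Reading the diagram top to bottom ('/'-over between positions i,i+1 = s_i, '\'-over = s_i^-1): braid word = s2^-1 s3^-1 s1^-1 s3^-1 s2 s1^-1 s3^-1 s1^-1 s2^-1 s4 s5.
The presented braid s2^-1 s3^-1 s1^-1 s3^-1 s2 s1^-1 s3^-1 s1^-1 s2^-1 s4 s5 on 6 strands reduces by inverse Markov moves (closure unchanged at each step):
  Destabilize: the word has the form β·s5 where s5 occurs only as the final letter (β ∈ B_5); drop it and the last strand → 5 strands.
  Destabilize: the word has the form β·s4 where s4 occurs only as the final letter (β ∈ B_4); drop it and the last strand → 4 strands.
Reduced to β = s2^-1 s3^-1 s1^-1 s3^-1 s2 s1^-1 s3^-1 s1^-1 s2^-1 on 4 strands, 9 crossings.
Compute on β:
Braid: s2^-1 s3^-1 s1^-1 s3^-1 s2 s1^-1 s3^-1 s1^-1 s2^-1 on 4 strands, 9 crossings.
Writhe w = (#positive) - (#negative) = 1 - 8 = -7.
Enumerate smoothing states for the bracket polynomial. There are 2^9 = 512 states.
For each crossing: s=0 is the vertical smoothing, s=1 horizontal. Crossing k contributes A^(sign_k * (1 - 2*s_k)); loop factor d = -A^2 - A^-2.
Tabulate the states by total A-exponent and number of loops L (A-exp: L × count):
  A^9: L=6 ×1
  A^7: L=5 ×9
  A^5: L=4 ×35, L=6 ×1
  A^3: L=3 ×74, L=5 ×10
  A^1: L=2 ×85, L=4 ×41
  A^-1: L=1 ×42, L=3 ×80, L=5 ×4
  A^-3: L=2 ×65, L=4 ×19
  A^-5: L=1 ×9, L=3 ×26, L=5 ×1
  A^-7: L=2 ×6, L=4 ×3
  A^-9: L=3 ×1
Each group contributes A^e * Σ count * d^(L-1):
Powers of d = -A^2 - A^-2: d^2 = A^4 + 2 + A^-4; d^3 = -A^6 - 3*A^2 - 3*A^-2 - A^-6; d^4 = A^8 + 4*A^4 + 6 + 4*A^-4 + A^-8; d^5 = -A^10 - 5*A^6 - 10*A^2 - 10*A^-2 - 5*A^-6 - A^-10.
  A^9 * (d^5) = -A^19 - 5*A^15 - 10*A^11 - 10*A^7 - 5*A^3 - A^-1
  A^7 * (9*d^4) = 9*A^15 + 36*A^11 + 54*A^7 + 36*A^3 + 9*A^-1
  A^5 * (35*d^3 + d^5) = -A^15 - 40*A^11 - 115*A^7 - 115*A^3 - 40*A^-1 - A^-5
  A^3 * (74*d^2 + 10*d^4) = 10*A^11 + 114*A^7 + 208*A^3 + 114*A^-1 + 10*A^-5
  A^1 * (85*d + 41*d^3) = -41*A^7 - 208*A^3 - 208*A^-1 - 41*A^-5
  A^-1 * (42 + 80*d^2 + 4*d^4) = 4*A^7 + 96*A^3 + 226*A^-1 + 96*A^-5 + 4*A^-9
  A^-3 * (65*d + 19*d^3) = -19*A^3 - 122*A^-1 - 122*A^-5 - 19*A^-9
  A^-5 * (9 + 26*d^2 + d^4) = A^3 + 30*A^-1 + 67*A^-5 + 30*A^-9 + A^-13
  A^-7 * (6*d + 3*d^3) = -3*A^-1 - 15*A^-5 - 15*A^-9 - 3*A^-13
  A^-9 * (d^2) = A^-5 + 2*A^-9 + A^-13
Summing the groups: <K> = -A^19 + 3*A^15 - 4*A^11 + 6*A^7 - 6*A^3 + 5*A^-1 - 5*A^-5 + 2*A^-9 - A^-13
Normalise by the writhe: (-A^3)^(-w) = (-A^3)^(7) = -A^21, so f(A) = -A^21 * <K> = A^40 - 3*A^36 + 4*A^32 - 6*A^28 + 6*A^24 - 5*A^20 + 5*A^16 - 2*A^12 + A^8.
Substitute A = t^(-1/4), i.e. A^e → t^(-e/4): V(t) = t^-2 - 2*t^-3 + 5*t^-4 - 5*t^-5 + 6*t^-6 - 6*t^-7 + 4*t^-8 - 3*t^-9 + t^-10

Answer: t^-2 - 2*t^-3 + 5*t^-4 - 5*t^-5 + 6*t^-6 - 6*t^-7 + 4*t^-8 - 3*t^-9 + t^-10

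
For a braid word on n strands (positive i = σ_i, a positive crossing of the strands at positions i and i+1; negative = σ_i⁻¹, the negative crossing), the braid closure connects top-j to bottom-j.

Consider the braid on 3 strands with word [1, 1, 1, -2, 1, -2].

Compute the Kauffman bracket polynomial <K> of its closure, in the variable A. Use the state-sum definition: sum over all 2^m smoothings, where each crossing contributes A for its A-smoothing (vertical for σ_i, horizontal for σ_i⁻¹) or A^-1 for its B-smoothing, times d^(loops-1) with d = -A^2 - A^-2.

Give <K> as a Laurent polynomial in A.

A^10 - A^6 + 2*A^2 - 2*A^-2 + 2*A^-6 - 2*A^-10 + A^-14

Derivation:
Braid: s1 s1 s1 s2^-1 s1 s2^-1 on 3 strands, 6 crossings.
Writhe w = (#positive) - (#negative) = 4 - 2 = 2.
State-sum expansion of <K>. There are 2^6 = 64 states.
Each crossing splits two ways (0=vertical, 1=horizontal). The state's weight is A^(#A-smoothings - #B-smoothings) * d^(loops - 1).
Tabulate the states by total A-exponent and number of loops L (A-exp: L × count):
  A^6: L=3 ×1
  A^4: L=2 ×6
  A^2: L=1 ×11, L=3 ×4
  A^0: L=2 ×19, L=4 ×1
  A^-2: L=3 ×15
  A^-4: L=4 ×6
  A^-6: L=5 ×1
Each group contributes A^e * Σ count * d^(L-1):
Powers of d = -A^2 - A^-2: d^2 = A^4 + 2 + A^-4; d^3 = -A^6 - 3*A^2 - 3*A^-2 - A^-6; d^4 = A^8 + 4*A^4 + 6 + 4*A^-4 + A^-8.
  A^6 * (d^2) = A^10 + 2*A^6 + A^2
  A^4 * (6*d) = -6*A^6 - 6*A^2
  A^2 * (11 + 4*d^2) = 4*A^6 + 19*A^2 + 4*A^-2
  A^0 * (19*d + d^3) = -A^6 - 22*A^2 - 22*A^-2 - A^-6
  A^-2 * (15*d^2) = 15*A^2 + 30*A^-2 + 15*A^-6
  A^-4 * (6*d^3) = -6*A^2 - 18*A^-2 - 18*A^-6 - 6*A^-10
  A^-6 * (d^4) = A^2 + 4*A^-2 + 6*A^-6 + 4*A^-10 + A^-14
Summing the groups: <K> = A^10 - A^6 + 2*A^2 - 2*A^-2 + 2*A^-6 - 2*A^-10 + A^-14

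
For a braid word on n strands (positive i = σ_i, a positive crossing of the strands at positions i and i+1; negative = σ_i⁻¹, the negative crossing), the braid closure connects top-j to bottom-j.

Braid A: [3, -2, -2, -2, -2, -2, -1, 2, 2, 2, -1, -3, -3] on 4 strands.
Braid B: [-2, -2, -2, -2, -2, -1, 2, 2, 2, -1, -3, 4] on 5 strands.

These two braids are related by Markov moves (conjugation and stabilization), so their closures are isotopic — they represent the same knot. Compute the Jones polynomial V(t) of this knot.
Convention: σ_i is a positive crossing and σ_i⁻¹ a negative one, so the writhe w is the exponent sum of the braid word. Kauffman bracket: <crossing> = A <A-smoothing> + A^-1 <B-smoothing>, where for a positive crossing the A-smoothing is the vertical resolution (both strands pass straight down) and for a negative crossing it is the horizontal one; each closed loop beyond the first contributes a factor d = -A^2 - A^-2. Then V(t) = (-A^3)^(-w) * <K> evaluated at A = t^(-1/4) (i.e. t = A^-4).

Markov-equivalent braids have isotopic closures, hence identical knot invariants. Strip the Markov moves from each word to reach a common short braid β, then compute V(t) once on β.
Braid A: s3 s2^-1 s2^-1 s2^-1 s2^-1 s2^-1 s1^-1 s2 s2 s2 s1^-1 s3^-1 s3^-1 on 4 strands reduces by inverse Markov moves (closure unchanged at each step):
  Deconjugate: the word is γ·β·γ⁻¹ with γ = s3 (prefix) and γ⁻¹ = s3^-1 (suffix); strip both.
  Destabilize: the word has the form β·s3^-1 where s3^-1 occurs only as the final letter (β ∈ B_3); drop it and the last strand → 3 strands.
Reduced to β = s2^-1 s2^-1 s2^-1 s2^-1 s2^-1 s1^-1 s2 s2 s2 s1^-1 on 3 strands, 10 crossings.
Braid B: s2^-1 s2^-1 s2^-1 s2^-1 s2^-1 s1^-1 s2 s2 s2 s1^-1 s3^-1 s4 on 5 strands reduces by inverse Markov moves (closure unchanged at each step):
  Destabilize: the word has the form β·s4 where s4 occurs only as the final letter (β ∈ B_4); drop it and the last strand → 4 strands.
  Destabilize: the word has the form β·s3^-1 where s3^-1 occurs only as the final letter (β ∈ B_3); drop it and the last strand → 3 strands.
Reduced to β = s2^-1 s2^-1 s2^-1 s2^-1 s2^-1 s1^-1 s2 s2 s2 s1^-1 on 3 strands, 10 crossings.
Both give the same β = s2^-1 s2^-1 s2^-1 s2^-1 s2^-1 s1^-1 s2 s2 s2 s1^-1 on 3 strands, so one state sum suffices:
Braid: s2^-1 s2^-1 s2^-1 s2^-1 s2^-1 s1^-1 s2 s2 s2 s1^-1 on 3 strands, 10 crossings.
Writhe w = (#positive) - (#negative) = 3 - 7 = -4.
Enumerate smoothing states for the bracket polynomial. There are 2^10 = 1024 states.
Smooth each crossing (0=||, 1=⌣⌢); contribution A^(Σ sign_k(1-2s_k)) * d^(L-1).
Tabulate the states by total A-exponent and number of loops L (A-exp: L × count):
  A^10: L=6 ×1
  A^8: L=5 ×10
  A^6: L=4 ×35, L=6 ×10
  A^4: L=3 ×60, L=5 ×50, L=7 ×10
  A^2: L=2 ×55, L=4 ×100, L=6 ×50, L=8 ×5
  A^0: L=1 ×25, L=3 ×101, L=5 ×100, L=7 ×25, L=9 ×1
  A^-2: L=2 ×55, L=4 ×100, L=6 ×50, L=8 ×5
  A^-4: L=1 ×6, L=3 ×54, L=5 ×50, L=7 ×10
  A^-6: L=2 ×9, L=4 ×26, L=6 ×10
  A^-8: L=3 ×5, L=5 ×5
  A^-10: L=4 ×1
Each group contributes A^e * Σ count * d^(L-1):
Powers of d = -A^2 - A^-2: d^2 = A^4 + 2 + A^-4; d^3 = -A^6 - 3*A^2 - 3*A^-2 - A^-6; d^4 = A^8 + 4*A^4 + 6 + 4*A^-4 + A^-8; d^5 = -A^10 - 5*A^6 - 10*A^2 - 10*A^-2 - 5*A^-6 - A^-10; d^6 = A^12 + 6*A^8 + 15*A^4 + 20 + 15*A^-4 + 6*A^-8 + A^-12; d^7 = -A^14 - 7*A^10 - 21*A^6 - 35*A^2 - 35*A^-2 - 21*A^-6 - 7*A^-10 - A^-14; d^8 = A^16 + 8*A^12 + 28*A^8 + 56*A^4 + 70 + 56*A^-4 + 28*A^-8 + 8*A^-12 + A^-16.
  A^10 * (d^5) = -A^20 - 5*A^16 - 10*A^12 - 10*A^8 - 5*A^4 - 1
  A^8 * (10*d^4) = 10*A^16 + 40*A^12 + 60*A^8 + 40*A^4 + 10
  A^6 * (35*d^3 + 10*d^5) = -10*A^16 - 85*A^12 - 205*A^8 - 205*A^4 - 85 - 10*A^-4
  A^4 * (60*d^2 + 50*d^4 + 10*d^6) = 10*A^16 + 110*A^12 + 410*A^8 + 620*A^4 + 410 + 110*A^-4 + 10*A^-8
  A^2 * (55*d + 100*d^3 + 50*d^5 + 5*d^7) = -5*A^16 - 85*A^12 - 455*A^8 - 1030*A^4 - 1030 - 455*A^-4 - 85*A^-8 - 5*A^-12
  A^0 * (25 + 101*d^2 + 100*d^4 + 25*d^6 + d^8) = A^16 + 33*A^12 + 278*A^8 + 932*A^4 + 1397 + 932*A^-4 + 278*A^-8 + 33*A^-12 + A^-16
  A^-2 * (55*d + 100*d^3 + 50*d^5 + 5*d^7) = -5*A^12 - 85*A^8 - 455*A^4 - 1030 - 1030*A^-4 - 455*A^-8 - 85*A^-12 - 5*A^-16
  A^-4 * (6 + 54*d^2 + 50*d^4 + 10*d^6) = 10*A^8 + 110*A^4 + 404 + 614*A^-4 + 404*A^-8 + 110*A^-12 + 10*A^-16
  A^-6 * (9*d + 26*d^3 + 10*d^5) = -10*A^4 - 76 - 187*A^-4 - 187*A^-8 - 76*A^-12 - 10*A^-16
  A^-8 * (5*d^2 + 5*d^4) = 5 + 25*A^-4 + 40*A^-8 + 25*A^-12 + 5*A^-16
  A^-10 * (d^3) = -A^-4 - 3*A^-8 - 3*A^-12 - A^-16
Summing the groups: <K> = -A^20 + A^16 - 2*A^12 + 3*A^8 - 3*A^4 + 4 - 2*A^-4 + 2*A^-8 - A^-12
Normalise by the writhe: (-A^3)^(-w) = (-A^3)^(4) = A^12, so f(A) = A^12 * <K> = -A^32 + A^28 - 2*A^24 + 3*A^20 - 3*A^16 + 4*A^12 - 2*A^8 + 2*A^4 - 1.
Substitute A = t^(-1/4), i.e. A^e → t^(-e/4): V(t) = -1 + 2*t^-1 - 2*t^-2 + 4*t^-3 - 3*t^-4 + 3*t^-5 - 2*t^-6 + t^-7 - t^-8

Answer: -1 + 2*t^-1 - 2*t^-2 + 4*t^-3 - 3*t^-4 + 3*t^-5 - 2*t^-6 + t^-7 - t^-8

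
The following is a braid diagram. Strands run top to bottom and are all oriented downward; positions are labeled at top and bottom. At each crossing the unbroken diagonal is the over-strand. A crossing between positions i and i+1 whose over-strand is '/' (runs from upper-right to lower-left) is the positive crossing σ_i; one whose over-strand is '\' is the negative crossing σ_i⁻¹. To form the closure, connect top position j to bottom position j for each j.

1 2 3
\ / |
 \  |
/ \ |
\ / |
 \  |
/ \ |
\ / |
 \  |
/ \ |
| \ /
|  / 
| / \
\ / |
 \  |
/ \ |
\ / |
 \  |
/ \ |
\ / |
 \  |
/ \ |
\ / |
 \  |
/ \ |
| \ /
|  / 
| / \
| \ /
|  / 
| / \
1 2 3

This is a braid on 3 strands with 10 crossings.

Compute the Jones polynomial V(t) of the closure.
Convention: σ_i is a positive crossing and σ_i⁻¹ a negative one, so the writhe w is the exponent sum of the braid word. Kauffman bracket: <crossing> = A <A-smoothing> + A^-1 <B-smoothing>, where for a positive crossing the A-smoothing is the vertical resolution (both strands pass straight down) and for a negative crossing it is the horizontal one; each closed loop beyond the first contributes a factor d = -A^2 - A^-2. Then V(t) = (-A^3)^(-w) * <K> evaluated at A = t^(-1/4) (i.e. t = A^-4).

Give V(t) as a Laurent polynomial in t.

Reading the diagram top to bottom ('/'-over between positions i,i+1 = s_i, '\'-over = s_i^-1): braid word = s1^-1 s1^-1 s1^-1 s2 s1^-1 s1^-1 s1^-1 s1^-1 s2 s2.
Braid: s1^-1 s1^-1 s1^-1 s2 s1^-1 s1^-1 s1^-1 s1^-1 s2 s2 on 3 strands, 10 crossings.
Writhe w = (#positive) - (#negative) = 3 - 7 = -4.
Computing the Kauffman bracket via state sum. There are 2^10 = 1024 states.
For each crossing: s=0 is the vertical smoothing, s=1 horizontal. Crossing k contributes A^(sign_k * (1 - 2*s_k)); loop factor d = -A^2 - A^-2.
Tabulate the states by total A-exponent and number of loops L (A-exp: L × count):
  A^10: L=8 ×1
  A^8: L=7 ×10
  A^6: L=6 ×44, L=8 ×1
  A^4: L=5 ×112, L=7 ×8
  A^2: L=4 ×182, L=6 ×28
  A^0: L=3 ×194, L=5 ×58
  A^-2: L=2 ×130, L=4 ×79, L=6 ×1
  A^-4: L=1 ×45, L=3 ×70, L=5 ×5
  A^-6: L=2 ×36, L=4 ×9
  A^-8: L=3 ×10
  A^-10: L=4 ×1
Each group contributes A^e * Σ count * d^(L-1):
Powers of d = -A^2 - A^-2: d^2 = A^4 + 2 + A^-4; d^3 = -A^6 - 3*A^2 - 3*A^-2 - A^-6; d^4 = A^8 + 4*A^4 + 6 + 4*A^-4 + A^-8; d^5 = -A^10 - 5*A^6 - 10*A^2 - 10*A^-2 - 5*A^-6 - A^-10; d^6 = A^12 + 6*A^8 + 15*A^4 + 20 + 15*A^-4 + 6*A^-8 + A^-12; d^7 = -A^14 - 7*A^10 - 21*A^6 - 35*A^2 - 35*A^-2 - 21*A^-6 - 7*A^-10 - A^-14.
  A^10 * (d^7) = -A^24 - 7*A^20 - 21*A^16 - 35*A^12 - 35*A^8 - 21*A^4 - 7 - A^-4
  A^8 * (10*d^6) = 10*A^20 + 60*A^16 + 150*A^12 + 200*A^8 + 150*A^4 + 60 + 10*A^-4
  A^6 * (44*d^5 + d^7) = -A^20 - 51*A^16 - 241*A^12 - 475*A^8 - 475*A^4 - 241 - 51*A^-4 - A^-8
  A^4 * (112*d^4 + 8*d^6) = 8*A^16 + 160*A^12 + 568*A^8 + 832*A^4 + 568 + 160*A^-4 + 8*A^-8
  A^2 * (182*d^3 + 28*d^5) = -28*A^12 - 322*A^8 - 826*A^4 - 826 - 322*A^-4 - 28*A^-8
  A^0 * (194*d^2 + 58*d^4) = 58*A^8 + 426*A^4 + 736 + 426*A^-4 + 58*A^-8
  A^-2 * (130*d + 79*d^3 + d^5) = -A^8 - 84*A^4 - 377 - 377*A^-4 - 84*A^-8 - A^-12
  A^-4 * (45 + 70*d^2 + 5*d^4) = 5*A^4 + 90 + 215*A^-4 + 90*A^-8 + 5*A^-12
  A^-6 * (36*d + 9*d^3) = -9 - 63*A^-4 - 63*A^-8 - 9*A^-12
  A^-8 * (10*d^2) = 10*A^-4 + 20*A^-8 + 10*A^-12
  A^-10 * (d^3) = -A^-4 - 3*A^-8 - 3*A^-12 - A^-16
Summing the groups: <K> = -A^24 + 2*A^20 - 4*A^16 + 6*A^12 - 7*A^8 + 7*A^4 - 6 + 6*A^-4 - 3*A^-8 + 2*A^-12 - A^-16
Normalise by the writhe: (-A^3)^(-w) = (-A^3)^(4) = A^12, so f(A) = A^12 * <K> = -A^36 + 2*A^32 - 4*A^28 + 6*A^24 - 7*A^20 + 7*A^16 - 6*A^12 + 6*A^8 - 3*A^4 + 2 - A^-4.
Substitute A = t^(-1/4), i.e. A^e → t^(-e/4): V(t) = -t + 2 - 3*t^-1 + 6*t^-2 - 6*t^-3 + 7*t^-4 - 7*t^-5 + 6*t^-6 - 4*t^-7 + 2*t^-8 - t^-9

Answer: -t + 2 - 3*t^-1 + 6*t^-2 - 6*t^-3 + 7*t^-4 - 7*t^-5 + 6*t^-6 - 4*t^-7 + 2*t^-8 - t^-9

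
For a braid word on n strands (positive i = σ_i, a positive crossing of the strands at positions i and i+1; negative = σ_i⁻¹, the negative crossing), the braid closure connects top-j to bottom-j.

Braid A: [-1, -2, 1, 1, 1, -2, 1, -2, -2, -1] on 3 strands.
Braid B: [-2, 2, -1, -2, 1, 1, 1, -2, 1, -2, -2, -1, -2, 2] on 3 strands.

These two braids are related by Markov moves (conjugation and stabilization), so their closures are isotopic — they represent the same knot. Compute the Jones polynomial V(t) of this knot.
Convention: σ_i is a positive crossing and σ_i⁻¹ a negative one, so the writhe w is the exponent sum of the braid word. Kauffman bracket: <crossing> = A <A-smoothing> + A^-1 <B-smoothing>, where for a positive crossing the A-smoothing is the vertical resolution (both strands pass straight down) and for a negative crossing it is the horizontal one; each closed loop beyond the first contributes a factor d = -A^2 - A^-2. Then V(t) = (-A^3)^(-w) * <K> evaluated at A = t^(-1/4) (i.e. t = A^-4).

t^2 - 2*t + 3 - 3*t^-1 + 4*t^-2 - 3*t^-3 + 2*t^-4 - 2*t^-5 + t^-6

Derivation:
Markov-equivalent braids have isotopic closures, hence identical knot invariants. Strip the Markov moves from each word to reach a common short braid β, then compute V(t) once on β.
Braid A: s1^-1 s2^-1 s1 s1 s1 s2^-1 s1 s2^-1 s2^-1 s1^-1 on 3 strands has no conjugating prefix/suffix or stabilization to strip; take β = s1^-1 s2^-1 s1 s1 s1 s2^-1 s1 s2^-1 s2^-1 s1^-1.
Braid B: s2^-1 s2 s1^-1 s2^-1 s1 s1 s1 s2^-1 s1 s2^-1 s2^-1 s1^-1 s2^-1 s2 on 3 strands reduces by inverse Markov moves (closure unchanged at each step):
  Deconjugate: the word is γ·β·γ⁻¹ with γ = s2^-1 s2 (prefix) and γ⁻¹ = s2^-1 s2 (suffix); strip both.
Reduced to β = s1^-1 s2^-1 s1 s1 s1 s2^-1 s1 s2^-1 s2^-1 s1^-1 on 3 strands, 10 crossings.
Both give the same β = s1^-1 s2^-1 s1 s1 s1 s2^-1 s1 s2^-1 s2^-1 s1^-1 on 3 strands, so one state sum suffices:
Braid: s1^-1 s2^-1 s1 s1 s1 s2^-1 s1 s2^-1 s2^-1 s1^-1 on 3 strands, 10 crossings.
Writhe w = (#positive) - (#negative) = 4 - 6 = -2.
Computing the Kauffman bracket via state sum. There are 2^10 = 1024 states.
Smooth each crossing (0=||, 1=⌣⌢); contribution A^(Σ sign_k(1-2s_k)) * d^(L-1).
Tabulate the states by total A-exponent and number of loops L (A-exp: L × count):
  A^10: L=5 ×1
  A^8: L=4 ×10
  A^6: L=3 ×38, L=5 ×7
  A^4: L=2 ×67, L=4 ×49, L=6 ×4
  A^2: L=1 ×46, L=3 ×130, L=5 ×33, L=7 ×1
  A^0: L=2 ×131, L=4 ×110, L=6 ×11
  A^-2: L=1 ×25, L=3 ×133, L=5 ×51, L=7 ×1
  A^-4: L=2 ×37, L=4 ×72, L=6 ×11
  A^-6: L=3 ×25, L=5 ×19, L=7 ×1
  A^-8: L=4 ×8, L=6 ×2
  A^-10: L=5 ×1
Each group contributes A^e * Σ count * d^(L-1):
Powers of d = -A^2 - A^-2: d^2 = A^4 + 2 + A^-4; d^3 = -A^6 - 3*A^2 - 3*A^-2 - A^-6; d^4 = A^8 + 4*A^4 + 6 + 4*A^-4 + A^-8; d^5 = -A^10 - 5*A^6 - 10*A^2 - 10*A^-2 - 5*A^-6 - A^-10; d^6 = A^12 + 6*A^8 + 15*A^4 + 20 + 15*A^-4 + 6*A^-8 + A^-12.
  A^10 * (d^4) = A^18 + 4*A^14 + 6*A^10 + 4*A^6 + A^2
  A^8 * (10*d^3) = -10*A^14 - 30*A^10 - 30*A^6 - 10*A^2
  A^6 * (38*d^2 + 7*d^4) = 7*A^14 + 66*A^10 + 118*A^6 + 66*A^2 + 7*A^-2
  A^4 * (67*d + 49*d^3 + 4*d^5) = -4*A^14 - 69*A^10 - 254*A^6 - 254*A^2 - 69*A^-2 - 4*A^-6
  A^2 * (46 + 130*d^2 + 33*d^4 + d^6) = A^14 + 39*A^10 + 277*A^6 + 524*A^2 + 277*A^-2 + 39*A^-6 + A^-10
  A^0 * (131*d + 110*d^3 + 11*d^5) = -11*A^10 - 165*A^6 - 571*A^2 - 571*A^-2 - 165*A^-6 - 11*A^-10
  A^-2 * (25 + 133*d^2 + 51*d^4 + d^6) = A^10 + 57*A^6 + 352*A^2 + 617*A^-2 + 352*A^-6 + 57*A^-10 + A^-14
  A^-4 * (37*d + 72*d^3 + 11*d^5) = -11*A^6 - 127*A^2 - 363*A^-2 - 363*A^-6 - 127*A^-10 - 11*A^-14
  A^-6 * (25*d^2 + 19*d^4 + d^6) = A^6 + 25*A^2 + 116*A^-2 + 184*A^-6 + 116*A^-10 + 25*A^-14 + A^-18
  A^-8 * (8*d^3 + 2*d^5) = -2*A^2 - 18*A^-2 - 44*A^-6 - 44*A^-10 - 18*A^-14 - 2*A^-18
  A^-10 * (d^4) = A^-2 + 4*A^-6 + 6*A^-10 + 4*A^-14 + A^-18
Summing the groups: <K> = A^18 - 2*A^14 + 2*A^10 - 3*A^6 + 4*A^2 - 3*A^-2 + 3*A^-6 - 2*A^-10 + A^-14
Normalise by the writhe: (-A^3)^(-w) = (-A^3)^(2) = A^6, so f(A) = A^6 * <K> = A^24 - 2*A^20 + 2*A^16 - 3*A^12 + 4*A^8 - 3*A^4 + 3 - 2*A^-4 + A^-8.
Substitute A = t^(-1/4), i.e. A^e → t^(-e/4): V(t) = t^2 - 2*t + 3 - 3*t^-1 + 4*t^-2 - 3*t^-3 + 2*t^-4 - 2*t^-5 + t^-6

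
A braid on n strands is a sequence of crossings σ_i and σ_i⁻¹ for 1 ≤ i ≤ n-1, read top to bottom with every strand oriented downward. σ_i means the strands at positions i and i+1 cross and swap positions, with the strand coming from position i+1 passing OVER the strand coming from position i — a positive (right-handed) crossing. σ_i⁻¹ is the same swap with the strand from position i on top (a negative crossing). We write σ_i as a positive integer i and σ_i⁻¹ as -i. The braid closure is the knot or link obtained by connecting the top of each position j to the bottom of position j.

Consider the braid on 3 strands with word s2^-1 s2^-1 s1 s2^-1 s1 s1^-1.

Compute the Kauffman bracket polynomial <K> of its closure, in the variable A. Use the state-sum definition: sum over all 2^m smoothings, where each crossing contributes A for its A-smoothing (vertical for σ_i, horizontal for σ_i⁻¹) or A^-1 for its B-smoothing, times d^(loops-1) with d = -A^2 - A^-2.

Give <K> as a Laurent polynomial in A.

First cancel adjacent σ_i σ_i⁻¹ pairs (Reidemeister II — same braid, same closure): s2^-1 s2^-1 s1 s2^-1 s1 s1^-1 → s2^-1 s2^-1 s1 s2^-1.
Braid: s2^-1 s2^-1 s1 s2^-1 on 3 strands, 4 crossings.
Writhe w = (#positive) - (#negative) = 1 - 3 = -2.
State-sum expansion of <K>. There are 2^4 = 16 states.
Smooth each crossing (0=||, 1=⌣⌢); contribution A^(Σ sign_k(1-2s_k)) * d^(L-1).
  state 0000: A-exp=-2, loops=3, term = A^-2 * d^2
  state 0001: A-exp=+0, loops=2, term = A^0 * d^1
  state 0010: A-exp=-4, loops=2, term = A^-4 * d^1
  state 0011: A-exp=-2, loops=1, term = A^-2 * d^0
  state 0100: A-exp=+0, loops=2, term = A^0 * d^1
  state 0101: A-exp=+2, loops=3, term = A^2 * d^2
  state 0110: A-exp=-2, loops=1, term = A^-2 * d^0
  state 0111: A-exp=+0, loops=2, term = A^0 * d^1
  state 1000: A-exp=+0, loops=2, term = A^0 * d^1
  state 1001: A-exp=+2, loops=3, term = A^2 * d^2
  state 1010: A-exp=-2, loops=1, term = A^-2 * d^0
  state 1011: A-exp=+0, loops=2, term = A^0 * d^1
  state 1100: A-exp=+2, loops=3, term = A^2 * d^2
  state 1101: A-exp=+4, loops=4, term = A^4 * d^3
  state 1110: A-exp=+0, loops=2, term = A^0 * d^1
  state 1111: A-exp=+2, loops=3, term = A^2 * d^2
Collect the terms by A-exponent (count of states per loop number):
Powers of d = -A^2 - A^-2: d^2 = A^4 + 2 + A^-4; d^3 = -A^6 - 3*A^2 - 3*A^-2 - A^-6.
  A^4 * (d^3) = -A^10 - 3*A^6 - 3*A^2 - A^-2
  A^2 * (4*d^2) = 4*A^6 + 8*A^2 + 4*A^-2
  A^0 * (6*d) = -6*A^2 - 6*A^-2
  A^-2 * (3 + d^2) = A^2 + 5*A^-2 + A^-6
  A^-4 * (d) = -A^-2 - A^-6
Summing the groups: <K> = -A^10 + A^6 + A^-2

Answer: -A^10 + A^6 + A^-2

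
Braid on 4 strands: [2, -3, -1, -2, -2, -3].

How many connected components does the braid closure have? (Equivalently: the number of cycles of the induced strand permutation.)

2

Derivation:
Track the strand permutation on 4 strands, starting from identity.
  step 1: s2 swaps positions 2,3 -> [1 3 2 4]
  step 2: s3^-1 swaps positions 3,4 -> [1 3 4 2]
  step 3: s1^-1 swaps positions 1,2 -> [3 1 4 2]
  step 4: s2^-1 swaps positions 2,3 -> [3 4 1 2]
  step 5: s2^-1 swaps positions 2,3 -> [3 1 4 2]
  step 6: s3^-1 swaps positions 3,4 -> [3 1 2 4]
Final permutation (position -> original strand): [3 1 2 4]
Closure components = cycle count of this permutation = 2.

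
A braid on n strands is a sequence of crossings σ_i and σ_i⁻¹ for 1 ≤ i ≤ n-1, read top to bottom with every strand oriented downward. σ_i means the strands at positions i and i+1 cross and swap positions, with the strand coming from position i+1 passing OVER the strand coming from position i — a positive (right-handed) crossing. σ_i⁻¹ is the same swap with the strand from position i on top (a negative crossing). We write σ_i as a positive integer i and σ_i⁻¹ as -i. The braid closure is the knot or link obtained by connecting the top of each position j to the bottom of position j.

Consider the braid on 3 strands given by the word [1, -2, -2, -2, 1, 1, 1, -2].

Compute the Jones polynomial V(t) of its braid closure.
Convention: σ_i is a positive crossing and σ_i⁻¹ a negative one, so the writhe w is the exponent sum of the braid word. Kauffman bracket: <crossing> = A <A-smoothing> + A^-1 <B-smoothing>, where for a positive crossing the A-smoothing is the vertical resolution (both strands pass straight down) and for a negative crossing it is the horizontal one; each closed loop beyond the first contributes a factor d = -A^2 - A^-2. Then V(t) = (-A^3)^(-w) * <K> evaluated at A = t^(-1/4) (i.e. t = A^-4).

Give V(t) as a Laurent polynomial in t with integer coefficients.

t^4 - 2*t^3 + 3*t^2 - 4*t + 5 - 4*t^-1 + 3*t^-2 - 2*t^-3 + t^-4

Derivation:
Braid: s1 s2^-1 s2^-1 s2^-1 s1 s1 s1 s2^-1 on 3 strands, 8 crossings.
Writhe w = (#positive) - (#negative) = 4 - 4 = 0.
State-sum expansion of <K>. There are 2^8 = 256 states.
Smooth each crossing (0=||, 1=⌣⌢); contribution A^(Σ sign_k(1-2s_k)) * d^(L-1).
Tabulate the states by total A-exponent and number of loops L (A-exp: L × count):
  A^8: L=5 ×1
  A^6: L=4 ×8
  A^4: L=3 ×25, L=5 ×3
  A^2: L=2 ×37, L=4 ×18, L=6 ×1
  A^0: L=1 ×25, L=3 ×37, L=5 ×8
  A^-2: L=2 ×37, L=4 ×18, L=6 ×1
  A^-4: L=3 ×25, L=5 ×3
  A^-6: L=4 ×8
  A^-8: L=5 ×1
Each group contributes A^e * Σ count * d^(L-1):
Powers of d = -A^2 - A^-2: d^2 = A^4 + 2 + A^-4; d^3 = -A^6 - 3*A^2 - 3*A^-2 - A^-6; d^4 = A^8 + 4*A^4 + 6 + 4*A^-4 + A^-8; d^5 = -A^10 - 5*A^6 - 10*A^2 - 10*A^-2 - 5*A^-6 - A^-10.
  A^8 * (d^4) = A^16 + 4*A^12 + 6*A^8 + 4*A^4 + 1
  A^6 * (8*d^3) = -8*A^12 - 24*A^8 - 24*A^4 - 8
  A^4 * (25*d^2 + 3*d^4) = 3*A^12 + 37*A^8 + 68*A^4 + 37 + 3*A^-4
  A^2 * (37*d + 18*d^3 + d^5) = -A^12 - 23*A^8 - 101*A^4 - 101 - 23*A^-4 - A^-8
  A^0 * (25 + 37*d^2 + 8*d^4) = 8*A^8 + 69*A^4 + 147 + 69*A^-4 + 8*A^-8
  A^-2 * (37*d + 18*d^3 + d^5) = -A^8 - 23*A^4 - 101 - 101*A^-4 - 23*A^-8 - A^-12
  A^-4 * (25*d^2 + 3*d^4) = 3*A^4 + 37 + 68*A^-4 + 37*A^-8 + 3*A^-12
  A^-6 * (8*d^3) = -8 - 24*A^-4 - 24*A^-8 - 8*A^-12
  A^-8 * (d^4) = 1 + 4*A^-4 + 6*A^-8 + 4*A^-12 + A^-16
Summing the groups: <K> = A^16 - 2*A^12 + 3*A^8 - 4*A^4 + 5 - 4*A^-4 + 3*A^-8 - 2*A^-12 + A^-16
Normalise by the writhe: (-A^3)^(-w) = (-A^3)^(0) = 1, so f(A) = 1 * <K> = A^16 - 2*A^12 + 3*A^8 - 4*A^4 + 5 - 4*A^-4 + 3*A^-8 - 2*A^-12 + A^-16.
Substitute A = t^(-1/4), i.e. A^e → t^(-e/4): V(t) = t^4 - 2*t^3 + 3*t^2 - 4*t + 5 - 4*t^-1 + 3*t^-2 - 2*t^-3 + t^-4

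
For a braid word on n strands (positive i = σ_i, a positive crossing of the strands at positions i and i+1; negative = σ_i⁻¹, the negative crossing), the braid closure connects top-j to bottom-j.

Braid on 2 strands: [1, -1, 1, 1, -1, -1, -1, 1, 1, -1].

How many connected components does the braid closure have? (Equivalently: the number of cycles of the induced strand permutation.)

2

Derivation:
Track the strand permutation on 2 strands, starting from identity.
  step 1: s1 swaps positions 1,2 -> [2 1]
  step 2: s1^-1 swaps positions 1,2 -> [1 2]
  step 3: s1 swaps positions 1,2 -> [2 1]
  step 4: s1 swaps positions 1,2 -> [1 2]
  step 5: s1^-1 swaps positions 1,2 -> [2 1]
  step 6: s1^-1 swaps positions 1,2 -> [1 2]
  step 7: s1^-1 swaps positions 1,2 -> [2 1]
  step 8: s1 swaps positions 1,2 -> [1 2]
  step 9: s1 swaps positions 1,2 -> [2 1]
  step 10: s1^-1 swaps positions 1,2 -> [1 2]
Final permutation (position -> original strand): [1 2]
Closure components = cycle count of this permutation = 2.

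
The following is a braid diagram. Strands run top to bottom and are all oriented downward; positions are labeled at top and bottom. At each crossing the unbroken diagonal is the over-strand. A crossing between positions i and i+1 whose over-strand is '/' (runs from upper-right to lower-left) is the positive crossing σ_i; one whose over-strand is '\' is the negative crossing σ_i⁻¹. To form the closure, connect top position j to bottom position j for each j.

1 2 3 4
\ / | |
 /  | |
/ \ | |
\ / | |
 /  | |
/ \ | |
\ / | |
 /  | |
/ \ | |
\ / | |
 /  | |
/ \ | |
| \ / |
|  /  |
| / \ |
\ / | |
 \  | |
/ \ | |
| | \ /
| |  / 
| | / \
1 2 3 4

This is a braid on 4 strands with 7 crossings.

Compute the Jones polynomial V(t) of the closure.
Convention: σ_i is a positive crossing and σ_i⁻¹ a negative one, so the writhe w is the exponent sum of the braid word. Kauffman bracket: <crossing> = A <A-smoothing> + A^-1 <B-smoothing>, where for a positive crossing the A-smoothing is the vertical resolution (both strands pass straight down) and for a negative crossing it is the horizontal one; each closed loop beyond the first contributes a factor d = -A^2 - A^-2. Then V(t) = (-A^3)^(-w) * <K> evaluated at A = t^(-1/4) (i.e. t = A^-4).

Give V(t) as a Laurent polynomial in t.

-t^4 + t^3 + t

Derivation:
Reading the diagram top to bottom ('/'-over between positions i,i+1 = s_i, '\'-over = s_i^-1): braid word = s1 s1 s1 s1 s2 s1^-1 s3.
The presented braid s1 s1 s1 s1 s2 s1^-1 s3 on 4 strands reduces by inverse Markov moves (closure unchanged at each step):
  Destabilize: the word has the form β·s3 where s3 occurs only as the final letter (β ∈ B_3); drop it and the last strand → 3 strands.
  Deconjugate: the word is γ·β·γ⁻¹ with γ = s1 (prefix) and γ⁻¹ = s1^-1 (suffix); strip both.
  Destabilize: the word has the form β·s2 where s2 occurs only as the final letter (β ∈ B_2); drop it and the last strand → 2 strands.
Reduced to β = s1 s1 s1 on 2 strands, 3 crossings.
Compute on β:
Braid: s1 s1 s1 on 2 strands, 3 crossings.
Writhe w = (#positive) - (#negative) = 3 - 0 = 3.
Enumerate smoothing states for the bracket polynomial. There are 2^3 = 8 states.
Smooth each crossing (0=||, 1=⌣⌢); contribution A^(Σ sign_k(1-2s_k)) * d^(L-1).
  state 000: A-exp=+3, loops=2, term = A^3 * d^1
  state 001: A-exp=+1, loops=1, term = A^1 * d^0
  state 010: A-exp=+1, loops=1, term = A^1 * d^0
  state 011: A-exp=-1, loops=2, term = A^-1 * d^1
  state 100: A-exp=+1, loops=1, term = A^1 * d^0
  state 101: A-exp=-1, loops=2, term = A^-1 * d^1
  state 110: A-exp=-1, loops=2, term = A^-1 * d^1
  state 111: A-exp=-3, loops=3, term = A^-3 * d^2
Collect the terms by A-exponent (count of states per loop number):
Powers of d = -A^2 - A^-2: d^2 = A^4 + 2 + A^-4.
  A^3 * (d) = -A^5 - A
  A^1 * (3) = 3*A
  A^-1 * (3*d) = -3*A - 3*A^-3
  A^-3 * (d^2) = A + 2*A^-3 + A^-7
Summing the groups: <K> = -A^5 - A^-3 + A^-7
Normalise by the writhe: (-A^3)^(-w) = (-A^3)^(-3) = -A^-9, so f(A) = -A^-9 * <K> = A^-4 + A^-12 - A^-16.
Substitute A = t^(-1/4), i.e. A^e → t^(-e/4): V(t) = -t^4 + t^3 + t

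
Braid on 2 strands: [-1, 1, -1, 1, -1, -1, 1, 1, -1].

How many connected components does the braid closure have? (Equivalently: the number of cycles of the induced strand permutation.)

Track the strand permutation on 2 strands, starting from identity.
  step 1: s1^-1 swaps positions 1,2 -> [2 1]
  step 2: s1 swaps positions 1,2 -> [1 2]
  step 3: s1^-1 swaps positions 1,2 -> [2 1]
  step 4: s1 swaps positions 1,2 -> [1 2]
  step 5: s1^-1 swaps positions 1,2 -> [2 1]
  step 6: s1^-1 swaps positions 1,2 -> [1 2]
  step 7: s1 swaps positions 1,2 -> [2 1]
  step 8: s1 swaps positions 1,2 -> [1 2]
  step 9: s1^-1 swaps positions 1,2 -> [2 1]
Final permutation (position -> original strand): [2 1]
Closure components = cycle count of this permutation = 1.

Answer: 1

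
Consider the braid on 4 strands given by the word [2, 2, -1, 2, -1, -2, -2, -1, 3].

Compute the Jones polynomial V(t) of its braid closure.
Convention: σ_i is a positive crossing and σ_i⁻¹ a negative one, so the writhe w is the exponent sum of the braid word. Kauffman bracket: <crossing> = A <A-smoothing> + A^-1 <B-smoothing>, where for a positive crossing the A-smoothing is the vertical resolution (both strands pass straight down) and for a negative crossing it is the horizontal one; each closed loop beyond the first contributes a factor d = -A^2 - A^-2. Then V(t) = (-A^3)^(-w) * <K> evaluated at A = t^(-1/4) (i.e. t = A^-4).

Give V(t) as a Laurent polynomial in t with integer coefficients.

-t + 2 - t^-1 + 2*t^-2 - t^-3 + t^-4 - t^-5

Derivation:
The presented braid s2 s2 s1^-1 s2 s1^-1 s2^-1 s2^-1 s1^-1 s3 on 4 strands reduces by inverse Markov moves (closure unchanged at each step):
  Destabilize: the word has the form β·s3 where s3 occurs only as the final letter (β ∈ B_3); drop it and the last strand → 3 strands.
Reduced to β = s2 s2 s1^-1 s2 s1^-1 s2^-1 s2^-1 s1^-1 on 3 strands, 8 crossings.
Compute on β:
Braid: s2 s2 s1^-1 s2 s1^-1 s2^-1 s2^-1 s1^-1 on 3 strands, 8 crossings.
Writhe w = (#positive) - (#negative) = 3 - 5 = -2.
Computing the Kauffman bracket via state sum. There are 2^8 = 256 states.
For each crossing: s=0 is the vertical smoothing, s=1 horizontal. Crossing k contributes A^(sign_k * (1 - 2*s_k)); loop factor d = -A^2 - A^-2.
Tabulate the states by total A-exponent and number of loops L (A-exp: L × count):
  A^8: L=4 ×1
  A^6: L=3 ×8
  A^4: L=2 ×23, L=4 ×5
  A^2: L=1 ×22, L=3 ×33, L=5 ×1
  A^0: L=2 ×52, L=4 ×18
  A^-2: L=1 ×13, L=3 ×37, L=5 ×6
  A^-4: L=2 ×14, L=4 ×13, L=6 ×1
  A^-6: L=3 ×6, L=5 ×2
  A^-8: L=4 ×1
Each group contributes A^e * Σ count * d^(L-1):
Powers of d = -A^2 - A^-2: d^2 = A^4 + 2 + A^-4; d^3 = -A^6 - 3*A^2 - 3*A^-2 - A^-6; d^4 = A^8 + 4*A^4 + 6 + 4*A^-4 + A^-8; d^5 = -A^10 - 5*A^6 - 10*A^2 - 10*A^-2 - 5*A^-6 - A^-10.
  A^8 * (d^3) = -A^14 - 3*A^10 - 3*A^6 - A^2
  A^6 * (8*d^2) = 8*A^10 + 16*A^6 + 8*A^2
  A^4 * (23*d + 5*d^3) = -5*A^10 - 38*A^6 - 38*A^2 - 5*A^-2
  A^2 * (22 + 33*d^2 + d^4) = A^10 + 37*A^6 + 94*A^2 + 37*A^-2 + A^-6
  A^0 * (52*d + 18*d^3) = -18*A^6 - 106*A^2 - 106*A^-2 - 18*A^-6
  A^-2 * (13 + 37*d^2 + 6*d^4) = 6*A^6 + 61*A^2 + 123*A^-2 + 61*A^-6 + 6*A^-10
  A^-4 * (14*d + 13*d^3 + d^5) = -A^6 - 18*A^2 - 63*A^-2 - 63*A^-6 - 18*A^-10 - A^-14
  A^-6 * (6*d^2 + 2*d^4) = 2*A^2 + 14*A^-2 + 24*A^-6 + 14*A^-10 + 2*A^-14
  A^-8 * (d^3) = -A^-2 - 3*A^-6 - 3*A^-10 - A^-14
Summing the groups: <K> = -A^14 + A^10 - A^6 + 2*A^2 - A^-2 + 2*A^-6 - A^-10
Normalise by the writhe: (-A^3)^(-w) = (-A^3)^(2) = A^6, so f(A) = A^6 * <K> = -A^20 + A^16 - A^12 + 2*A^8 - A^4 + 2 - A^-4.
Substitute A = t^(-1/4), i.e. A^e → t^(-e/4): V(t) = -t + 2 - t^-1 + 2*t^-2 - t^-3 + t^-4 - t^-5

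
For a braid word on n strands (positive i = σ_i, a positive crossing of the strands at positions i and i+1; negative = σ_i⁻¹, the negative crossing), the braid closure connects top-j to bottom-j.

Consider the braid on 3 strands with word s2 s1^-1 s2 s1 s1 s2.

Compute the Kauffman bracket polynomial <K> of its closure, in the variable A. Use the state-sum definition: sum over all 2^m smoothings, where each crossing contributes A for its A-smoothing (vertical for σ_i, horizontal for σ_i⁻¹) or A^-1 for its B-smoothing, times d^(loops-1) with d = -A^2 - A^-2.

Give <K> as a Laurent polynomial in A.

Braid: s2 s1^-1 s2 s1 s1 s2 on 3 strands, 6 crossings.
Writhe w = (#positive) - (#negative) = 5 - 1 = 4.
Enumerate smoothing states for the bracket polynomial. There are 2^6 = 64 states.
Each crossing splits two ways (0=vertical, 1=horizontal). The state's weight is A^(#A-smoothings - #B-smoothings) * d^(loops - 1).
Tabulate the states by total A-exponent and number of loops L (A-exp: L × count):
  A^6: L=2 ×1
  A^4: L=1 ×3, L=3 ×3
  A^2: L=2 ×14, L=4 ×1
  A^0: L=1 ×10, L=3 ×10
  A^-2: L=2 ×13, L=4 ×2
  A^-4: L=3 ×6
  A^-6: L=4 ×1
Each group contributes A^e * Σ count * d^(L-1):
Powers of d = -A^2 - A^-2: d^2 = A^4 + 2 + A^-4; d^3 = -A^6 - 3*A^2 - 3*A^-2 - A^-6.
  A^6 * (d) = -A^8 - A^4
  A^4 * (3 + 3*d^2) = 3*A^8 + 9*A^4 + 3
  A^2 * (14*d + d^3) = -A^8 - 17*A^4 - 17 - A^-4
  A^0 * (10 + 10*d^2) = 10*A^4 + 30 + 10*A^-4
  A^-2 * (13*d + 2*d^3) = -2*A^4 - 19 - 19*A^-4 - 2*A^-8
  A^-4 * (6*d^2) = 6 + 12*A^-4 + 6*A^-8
  A^-6 * (d^3) = -1 - 3*A^-4 - 3*A^-8 - A^-12
Summing the groups: <K> = A^8 - A^4 + 2 - A^-4 + A^-8 - A^-12

Answer: A^8 - A^4 + 2 - A^-4 + A^-8 - A^-12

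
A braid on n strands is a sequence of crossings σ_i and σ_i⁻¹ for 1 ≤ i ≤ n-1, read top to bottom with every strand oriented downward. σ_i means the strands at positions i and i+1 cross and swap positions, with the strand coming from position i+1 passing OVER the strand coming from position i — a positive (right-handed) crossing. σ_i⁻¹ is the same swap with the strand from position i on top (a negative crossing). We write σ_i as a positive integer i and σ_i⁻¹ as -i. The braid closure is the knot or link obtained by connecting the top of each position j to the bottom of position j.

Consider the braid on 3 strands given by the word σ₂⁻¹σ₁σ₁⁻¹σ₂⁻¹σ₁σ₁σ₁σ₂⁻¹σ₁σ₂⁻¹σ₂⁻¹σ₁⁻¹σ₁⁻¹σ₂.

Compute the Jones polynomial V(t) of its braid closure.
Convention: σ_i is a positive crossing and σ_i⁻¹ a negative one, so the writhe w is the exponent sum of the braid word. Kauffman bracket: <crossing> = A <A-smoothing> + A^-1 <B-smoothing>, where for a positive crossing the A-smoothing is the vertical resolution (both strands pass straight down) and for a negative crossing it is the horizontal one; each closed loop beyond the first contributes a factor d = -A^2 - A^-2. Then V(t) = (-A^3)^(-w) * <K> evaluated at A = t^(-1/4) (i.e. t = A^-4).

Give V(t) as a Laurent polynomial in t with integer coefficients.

t^2 - 2*t + 3 - 3*t^-1 + 4*t^-2 - 3*t^-3 + 2*t^-4 - 2*t^-5 + t^-6

Derivation:
The presented braid s2^-1 s1 s1^-1 s2^-1 s1 s1 s1 s2^-1 s1 s2^-1 s2^-1 s1^-1 s1^-1 s2 on 3 strands reduces by inverse Markov moves (closure unchanged at each step):
  Deconjugate: the word is γ·β·γ⁻¹ with γ = s2^-1 s1 (prefix) and γ⁻¹ = s1^-1 s2 (suffix); strip both.
Reduced to β = s1^-1 s2^-1 s1 s1 s1 s2^-1 s1 s2^-1 s2^-1 s1^-1 on 3 strands, 10 crossings.
Compute on β:
Braid: s1^-1 s2^-1 s1 s1 s1 s2^-1 s1 s2^-1 s2^-1 s1^-1 on 3 strands, 10 crossings.
Writhe w = (#positive) - (#negative) = 4 - 6 = -2.
State-sum expansion of <K>. There are 2^10 = 1024 states.
Smooth each crossing (0=||, 1=⌣⌢); contribution A^(Σ sign_k(1-2s_k)) * d^(L-1).
Tabulate the states by total A-exponent and number of loops L (A-exp: L × count):
  A^10: L=5 ×1
  A^8: L=4 ×10
  A^6: L=3 ×38, L=5 ×7
  A^4: L=2 ×67, L=4 ×49, L=6 ×4
  A^2: L=1 ×46, L=3 ×130, L=5 ×33, L=7 ×1
  A^0: L=2 ×131, L=4 ×110, L=6 ×11
  A^-2: L=1 ×25, L=3 ×133, L=5 ×51, L=7 ×1
  A^-4: L=2 ×37, L=4 ×72, L=6 ×11
  A^-6: L=3 ×25, L=5 ×19, L=7 ×1
  A^-8: L=4 ×8, L=6 ×2
  A^-10: L=5 ×1
Each group contributes A^e * Σ count * d^(L-1):
Powers of d = -A^2 - A^-2: d^2 = A^4 + 2 + A^-4; d^3 = -A^6 - 3*A^2 - 3*A^-2 - A^-6; d^4 = A^8 + 4*A^4 + 6 + 4*A^-4 + A^-8; d^5 = -A^10 - 5*A^6 - 10*A^2 - 10*A^-2 - 5*A^-6 - A^-10; d^6 = A^12 + 6*A^8 + 15*A^4 + 20 + 15*A^-4 + 6*A^-8 + A^-12.
  A^10 * (d^4) = A^18 + 4*A^14 + 6*A^10 + 4*A^6 + A^2
  A^8 * (10*d^3) = -10*A^14 - 30*A^10 - 30*A^6 - 10*A^2
  A^6 * (38*d^2 + 7*d^4) = 7*A^14 + 66*A^10 + 118*A^6 + 66*A^2 + 7*A^-2
  A^4 * (67*d + 49*d^3 + 4*d^5) = -4*A^14 - 69*A^10 - 254*A^6 - 254*A^2 - 69*A^-2 - 4*A^-6
  A^2 * (46 + 130*d^2 + 33*d^4 + d^6) = A^14 + 39*A^10 + 277*A^6 + 524*A^2 + 277*A^-2 + 39*A^-6 + A^-10
  A^0 * (131*d + 110*d^3 + 11*d^5) = -11*A^10 - 165*A^6 - 571*A^2 - 571*A^-2 - 165*A^-6 - 11*A^-10
  A^-2 * (25 + 133*d^2 + 51*d^4 + d^6) = A^10 + 57*A^6 + 352*A^2 + 617*A^-2 + 352*A^-6 + 57*A^-10 + A^-14
  A^-4 * (37*d + 72*d^3 + 11*d^5) = -11*A^6 - 127*A^2 - 363*A^-2 - 363*A^-6 - 127*A^-10 - 11*A^-14
  A^-6 * (25*d^2 + 19*d^4 + d^6) = A^6 + 25*A^2 + 116*A^-2 + 184*A^-6 + 116*A^-10 + 25*A^-14 + A^-18
  A^-8 * (8*d^3 + 2*d^5) = -2*A^2 - 18*A^-2 - 44*A^-6 - 44*A^-10 - 18*A^-14 - 2*A^-18
  A^-10 * (d^4) = A^-2 + 4*A^-6 + 6*A^-10 + 4*A^-14 + A^-18
Summing the groups: <K> = A^18 - 2*A^14 + 2*A^10 - 3*A^6 + 4*A^2 - 3*A^-2 + 3*A^-6 - 2*A^-10 + A^-14
Normalise by the writhe: (-A^3)^(-w) = (-A^3)^(2) = A^6, so f(A) = A^6 * <K> = A^24 - 2*A^20 + 2*A^16 - 3*A^12 + 4*A^8 - 3*A^4 + 3 - 2*A^-4 + A^-8.
Substitute A = t^(-1/4), i.e. A^e → t^(-e/4): V(t) = t^2 - 2*t + 3 - 3*t^-1 + 4*t^-2 - 3*t^-3 + 2*t^-4 - 2*t^-5 + t^-6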